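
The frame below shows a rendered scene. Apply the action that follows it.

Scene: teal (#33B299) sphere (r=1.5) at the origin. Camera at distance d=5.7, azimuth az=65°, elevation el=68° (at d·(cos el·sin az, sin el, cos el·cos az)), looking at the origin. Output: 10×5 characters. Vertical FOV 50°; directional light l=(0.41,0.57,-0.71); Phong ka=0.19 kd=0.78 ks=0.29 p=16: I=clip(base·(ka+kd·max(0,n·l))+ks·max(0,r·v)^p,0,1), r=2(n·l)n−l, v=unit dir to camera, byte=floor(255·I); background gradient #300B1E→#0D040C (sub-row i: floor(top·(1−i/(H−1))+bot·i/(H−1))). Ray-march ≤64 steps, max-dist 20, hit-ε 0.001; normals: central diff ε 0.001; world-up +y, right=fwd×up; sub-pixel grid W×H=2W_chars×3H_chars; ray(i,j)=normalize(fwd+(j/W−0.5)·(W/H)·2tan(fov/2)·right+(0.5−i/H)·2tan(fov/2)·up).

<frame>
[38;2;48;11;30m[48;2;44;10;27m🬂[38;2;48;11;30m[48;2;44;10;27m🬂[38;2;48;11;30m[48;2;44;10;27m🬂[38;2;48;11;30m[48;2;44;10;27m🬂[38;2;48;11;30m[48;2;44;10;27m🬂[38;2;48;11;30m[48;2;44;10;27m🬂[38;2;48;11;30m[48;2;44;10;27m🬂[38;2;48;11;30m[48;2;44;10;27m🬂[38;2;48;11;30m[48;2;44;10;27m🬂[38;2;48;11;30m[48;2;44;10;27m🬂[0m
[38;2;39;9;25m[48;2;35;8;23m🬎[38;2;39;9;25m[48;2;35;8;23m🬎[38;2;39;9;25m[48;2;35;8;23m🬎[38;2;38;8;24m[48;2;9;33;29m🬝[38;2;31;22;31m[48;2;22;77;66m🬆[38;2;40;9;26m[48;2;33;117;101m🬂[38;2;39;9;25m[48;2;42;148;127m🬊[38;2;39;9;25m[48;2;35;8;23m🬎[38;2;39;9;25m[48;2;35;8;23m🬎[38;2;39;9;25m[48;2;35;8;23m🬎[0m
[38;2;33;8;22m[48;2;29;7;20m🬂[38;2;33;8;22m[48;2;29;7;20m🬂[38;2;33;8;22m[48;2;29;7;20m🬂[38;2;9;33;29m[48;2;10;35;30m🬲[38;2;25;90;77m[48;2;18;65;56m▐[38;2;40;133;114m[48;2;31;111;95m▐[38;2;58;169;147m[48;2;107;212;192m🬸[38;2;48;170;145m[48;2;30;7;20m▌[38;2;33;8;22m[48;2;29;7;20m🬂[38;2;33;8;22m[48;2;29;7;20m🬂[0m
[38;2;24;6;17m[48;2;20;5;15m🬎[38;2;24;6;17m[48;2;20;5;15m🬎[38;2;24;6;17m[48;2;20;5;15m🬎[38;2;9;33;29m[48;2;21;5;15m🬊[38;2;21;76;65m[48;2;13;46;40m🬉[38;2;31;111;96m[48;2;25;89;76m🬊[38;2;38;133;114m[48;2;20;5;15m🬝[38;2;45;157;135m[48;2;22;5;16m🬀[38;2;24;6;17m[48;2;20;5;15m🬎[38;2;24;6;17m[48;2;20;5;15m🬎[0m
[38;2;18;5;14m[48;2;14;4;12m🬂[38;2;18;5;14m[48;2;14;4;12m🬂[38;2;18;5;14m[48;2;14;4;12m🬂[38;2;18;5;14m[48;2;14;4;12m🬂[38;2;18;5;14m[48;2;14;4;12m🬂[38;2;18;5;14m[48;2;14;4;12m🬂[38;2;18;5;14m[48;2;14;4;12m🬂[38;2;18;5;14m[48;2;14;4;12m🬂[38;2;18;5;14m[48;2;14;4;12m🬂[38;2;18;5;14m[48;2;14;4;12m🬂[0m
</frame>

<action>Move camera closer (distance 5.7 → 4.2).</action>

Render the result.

<frame>
[38;2;48;11;30m[48;2;44;10;27m🬂[38;2;48;11;30m[48;2;44;10;27m🬂[38;2;48;11;30m[48;2;44;10;27m🬂[38;2;48;11;30m[48;2;44;10;27m🬂[38;2;46;10;29m[48;2;21;74;64m🬎[38;2;46;10;29m[48;2;31;108;93m🬎[38;2;36;126;108m[48;2;45;10;28m🬏[38;2;48;11;30m[48;2;44;10;27m🬂[38;2;48;11;30m[48;2;44;10;27m🬂[38;2;48;11;30m[48;2;44;10;27m🬂[0m
[38;2;39;9;25m[48;2;35;8;23m🬎[38;2;39;9;25m[48;2;35;8;23m🬎[38;2;38;8;24m[48;2;9;33;29m🬕[38;2;11;39;34m[48;2;17;62;53m▌[38;2;23;81;69m[48;2;27;97;83m▌[38;2;31;111;95m[48;2;35;124;106m▌[38;2;40;139;119m[48;2;46;152;131m🬕[38;2;40;9;26m[48;2;45;159;137m🬁[38;2;39;9;25m[48;2;35;8;23m🬎[38;2;39;9;25m[48;2;35;8;23m🬎[0m
[38;2;33;8;22m[48;2;29;7;20m🬂[38;2;33;8;22m[48;2;29;7;20m🬂[38;2;33;8;22m[48;2;9;33;29m🬀[38;2;18;66;57m[48;2;13;47;40m▐[38;2;27;97;83m[48;2;23;83;71m▐[38;2;36;124;107m[48;2;31;111;95m▐[38;2;92;196;175m[48;2;54;151;132m▐[38;2;84;196;173m[48;2;54;170;147m🬃[38;2;48;170;146m[48;2;31;7;21m🬓[38;2;33;8;22m[48;2;29;7;20m🬂[0m
[38;2;24;6;17m[48;2;20;5;15m🬎[38;2;24;6;17m[48;2;20;5;15m🬎[38;2;22;5;16m[48;2;9;33;29m▌[38;2;16;58;49m[48;2;10;38;33m🬉[38;2;24;87;74m[48;2;20;72;61m▐[38;2;32;113;97m[48;2;28;100;86m▐[38;2;42;141;122m[48;2;36;126;109m🬉[38;2;45;155;133m[48;2;40;142;121m🬊[38;2;24;6;17m[48;2;20;5;15m🬎[38;2;24;6;17m[48;2;20;5;15m🬎[0m
[38;2;18;5;14m[48;2;14;4;12m🬂[38;2;18;5;14m[48;2;14;4;12m🬂[38;2;18;5;14m[48;2;14;4;12m🬂[38;2;9;33;29m[48;2;14;4;12m🬂[38;2;17;60;52m[48;2;11;13;17m🬊[38;2;24;86;73m[48;2;13;4;12m🬎[38;2;30;108;93m[48;2;13;4;12m🬆[38;2;35;125;107m[48;2;14;4;12m🬀[38;2;18;5;14m[48;2;14;4;12m🬂[38;2;18;5;14m[48;2;14;4;12m🬂[0m
</frame>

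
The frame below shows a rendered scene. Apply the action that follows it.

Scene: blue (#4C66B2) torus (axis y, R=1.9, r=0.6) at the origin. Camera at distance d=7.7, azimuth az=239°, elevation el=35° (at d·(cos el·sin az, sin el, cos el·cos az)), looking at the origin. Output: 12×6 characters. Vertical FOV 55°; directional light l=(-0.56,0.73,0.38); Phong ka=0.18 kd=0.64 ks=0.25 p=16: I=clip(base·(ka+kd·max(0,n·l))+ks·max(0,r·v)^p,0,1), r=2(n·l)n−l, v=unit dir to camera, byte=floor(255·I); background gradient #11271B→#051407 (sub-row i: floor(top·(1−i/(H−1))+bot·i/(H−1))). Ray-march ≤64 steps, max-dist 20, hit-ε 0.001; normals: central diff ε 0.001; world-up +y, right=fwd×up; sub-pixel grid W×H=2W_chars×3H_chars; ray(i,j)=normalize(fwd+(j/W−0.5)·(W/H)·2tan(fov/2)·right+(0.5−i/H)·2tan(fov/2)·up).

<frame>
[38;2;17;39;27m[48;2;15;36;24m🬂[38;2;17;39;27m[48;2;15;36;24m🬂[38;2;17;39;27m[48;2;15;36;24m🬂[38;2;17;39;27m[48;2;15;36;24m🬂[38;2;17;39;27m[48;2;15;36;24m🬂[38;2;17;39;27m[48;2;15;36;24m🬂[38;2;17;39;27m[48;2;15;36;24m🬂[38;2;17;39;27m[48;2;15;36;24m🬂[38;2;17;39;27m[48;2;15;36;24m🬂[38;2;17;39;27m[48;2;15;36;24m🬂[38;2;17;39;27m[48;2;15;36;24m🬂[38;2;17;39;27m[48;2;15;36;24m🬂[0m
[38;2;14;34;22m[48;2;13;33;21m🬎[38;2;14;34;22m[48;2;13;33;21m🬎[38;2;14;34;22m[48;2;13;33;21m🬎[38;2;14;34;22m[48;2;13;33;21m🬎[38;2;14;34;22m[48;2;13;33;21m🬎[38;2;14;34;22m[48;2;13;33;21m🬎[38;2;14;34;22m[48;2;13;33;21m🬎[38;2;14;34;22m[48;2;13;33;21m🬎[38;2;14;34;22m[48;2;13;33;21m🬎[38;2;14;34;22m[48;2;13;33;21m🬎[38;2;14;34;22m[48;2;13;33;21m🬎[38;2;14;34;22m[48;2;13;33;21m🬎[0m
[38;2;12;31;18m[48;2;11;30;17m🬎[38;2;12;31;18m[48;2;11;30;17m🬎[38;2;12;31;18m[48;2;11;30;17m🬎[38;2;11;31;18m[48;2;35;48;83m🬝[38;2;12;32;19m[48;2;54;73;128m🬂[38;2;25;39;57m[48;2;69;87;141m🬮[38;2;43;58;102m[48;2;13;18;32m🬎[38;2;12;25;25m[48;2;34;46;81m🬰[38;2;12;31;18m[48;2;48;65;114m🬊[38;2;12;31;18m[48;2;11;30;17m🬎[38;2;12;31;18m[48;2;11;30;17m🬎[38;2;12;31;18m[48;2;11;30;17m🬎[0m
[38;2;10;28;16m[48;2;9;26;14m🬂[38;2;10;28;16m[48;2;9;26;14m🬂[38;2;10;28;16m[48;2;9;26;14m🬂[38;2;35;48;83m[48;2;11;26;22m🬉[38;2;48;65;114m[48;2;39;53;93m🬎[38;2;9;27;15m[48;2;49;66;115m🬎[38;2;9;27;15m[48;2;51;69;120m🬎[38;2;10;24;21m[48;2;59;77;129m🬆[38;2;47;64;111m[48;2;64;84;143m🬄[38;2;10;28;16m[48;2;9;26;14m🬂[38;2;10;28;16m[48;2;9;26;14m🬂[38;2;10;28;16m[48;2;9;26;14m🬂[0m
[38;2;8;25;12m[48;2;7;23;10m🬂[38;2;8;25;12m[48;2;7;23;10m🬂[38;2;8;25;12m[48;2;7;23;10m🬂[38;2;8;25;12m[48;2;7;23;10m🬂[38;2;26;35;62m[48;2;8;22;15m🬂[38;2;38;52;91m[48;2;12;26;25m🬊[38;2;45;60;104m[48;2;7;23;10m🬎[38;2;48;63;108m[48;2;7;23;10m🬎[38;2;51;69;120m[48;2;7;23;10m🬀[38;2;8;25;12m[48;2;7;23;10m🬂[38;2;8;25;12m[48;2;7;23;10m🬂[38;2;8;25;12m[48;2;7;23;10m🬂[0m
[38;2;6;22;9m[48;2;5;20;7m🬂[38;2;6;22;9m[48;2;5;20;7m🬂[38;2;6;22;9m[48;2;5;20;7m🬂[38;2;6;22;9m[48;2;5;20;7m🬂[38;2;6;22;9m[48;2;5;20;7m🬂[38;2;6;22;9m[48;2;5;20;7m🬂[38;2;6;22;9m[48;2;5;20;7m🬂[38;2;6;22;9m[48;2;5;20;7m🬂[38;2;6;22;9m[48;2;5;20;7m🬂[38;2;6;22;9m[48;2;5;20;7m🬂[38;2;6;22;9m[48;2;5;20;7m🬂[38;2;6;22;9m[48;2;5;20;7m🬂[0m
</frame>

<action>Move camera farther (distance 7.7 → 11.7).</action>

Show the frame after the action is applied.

<frame>
[38;2;17;39;27m[48;2;15;36;24m🬂[38;2;17;39;27m[48;2;15;36;24m🬂[38;2;17;39;27m[48;2;15;36;24m🬂[38;2;17;39;27m[48;2;15;36;24m🬂[38;2;17;39;27m[48;2;15;36;24m🬂[38;2;17;39;27m[48;2;15;36;24m🬂[38;2;17;39;27m[48;2;15;36;24m🬂[38;2;17;39;27m[48;2;15;36;24m🬂[38;2;17;39;27m[48;2;15;36;24m🬂[38;2;17;39;27m[48;2;15;36;24m🬂[38;2;17;39;27m[48;2;15;36;24m🬂[38;2;17;39;27m[48;2;15;36;24m🬂[0m
[38;2;14;34;22m[48;2;13;33;21m🬎[38;2;14;34;22m[48;2;13;33;21m🬎[38;2;14;34;22m[48;2;13;33;21m🬎[38;2;14;34;22m[48;2;13;33;21m🬎[38;2;14;34;22m[48;2;13;33;21m🬎[38;2;14;34;22m[48;2;13;33;21m🬎[38;2;14;34;22m[48;2;13;33;21m🬎[38;2;14;34;22m[48;2;13;33;21m🬎[38;2;14;34;22m[48;2;13;33;21m🬎[38;2;14;34;22m[48;2;13;33;21m🬎[38;2;14;34;22m[48;2;13;33;21m🬎[38;2;14;34;22m[48;2;13;33;21m🬎[0m
[38;2;12;31;18m[48;2;11;30;17m🬎[38;2;12;31;18m[48;2;11;30;17m🬎[38;2;12;31;18m[48;2;11;30;17m🬎[38;2;12;31;18m[48;2;11;30;17m🬎[38;2;11;31;18m[48;2;40;53;93m🬝[38;2;12;31;18m[48;2;53;71;124m🬆[38;2;16;30;34m[48;2;50;67;117m🬰[38;2;14;31;26m[48;2;54;73;128m🬝[38;2;12;31;18m[48;2;11;30;17m🬎[38;2;12;31;18m[48;2;11;30;17m🬎[38;2;12;31;18m[48;2;11;30;17m🬎[38;2;12;31;18m[48;2;11;30;17m🬎[0m
[38;2;10;28;16m[48;2;9;26;14m🬂[38;2;10;28;16m[48;2;9;26;14m🬂[38;2;10;28;16m[48;2;9;26;14m🬂[38;2;10;28;16m[48;2;9;26;14m🬂[38;2;43;58;101m[48;2;12;28;23m🬁[38;2;45;60;106m[48;2;15;28;33m🬪[38;2;10;28;16m[48;2;47;64;111m🬂[38;2;55;74;130m[48;2;11;22;23m🬜[38;2;10;28;16m[48;2;9;26;14m🬂[38;2;10;28;16m[48;2;9;26;14m🬂[38;2;10;28;16m[48;2;9;26;14m🬂[38;2;10;28;16m[48;2;9;26;14m🬂[0m
[38;2;8;25;12m[48;2;7;23;10m🬂[38;2;8;25;12m[48;2;7;23;10m🬂[38;2;8;25;12m[48;2;7;23;10m🬂[38;2;8;25;12m[48;2;7;23;10m🬂[38;2;8;25;12m[48;2;7;23;10m🬂[38;2;8;25;12m[48;2;7;23;10m🬂[38;2;8;25;12m[48;2;7;23;10m🬂[38;2;8;25;12m[48;2;7;23;10m🬂[38;2;8;25;12m[48;2;7;23;10m🬂[38;2;8;25;12m[48;2;7;23;10m🬂[38;2;8;25;12m[48;2;7;23;10m🬂[38;2;8;25;12m[48;2;7;23;10m🬂[0m
[38;2;6;22;9m[48;2;5;20;7m🬂[38;2;6;22;9m[48;2;5;20;7m🬂[38;2;6;22;9m[48;2;5;20;7m🬂[38;2;6;22;9m[48;2;5;20;7m🬂[38;2;6;22;9m[48;2;5;20;7m🬂[38;2;6;22;9m[48;2;5;20;7m🬂[38;2;6;22;9m[48;2;5;20;7m🬂[38;2;6;22;9m[48;2;5;20;7m🬂[38;2;6;22;9m[48;2;5;20;7m🬂[38;2;6;22;9m[48;2;5;20;7m🬂[38;2;6;22;9m[48;2;5;20;7m🬂[38;2;6;22;9m[48;2;5;20;7m🬂[0m
</frame>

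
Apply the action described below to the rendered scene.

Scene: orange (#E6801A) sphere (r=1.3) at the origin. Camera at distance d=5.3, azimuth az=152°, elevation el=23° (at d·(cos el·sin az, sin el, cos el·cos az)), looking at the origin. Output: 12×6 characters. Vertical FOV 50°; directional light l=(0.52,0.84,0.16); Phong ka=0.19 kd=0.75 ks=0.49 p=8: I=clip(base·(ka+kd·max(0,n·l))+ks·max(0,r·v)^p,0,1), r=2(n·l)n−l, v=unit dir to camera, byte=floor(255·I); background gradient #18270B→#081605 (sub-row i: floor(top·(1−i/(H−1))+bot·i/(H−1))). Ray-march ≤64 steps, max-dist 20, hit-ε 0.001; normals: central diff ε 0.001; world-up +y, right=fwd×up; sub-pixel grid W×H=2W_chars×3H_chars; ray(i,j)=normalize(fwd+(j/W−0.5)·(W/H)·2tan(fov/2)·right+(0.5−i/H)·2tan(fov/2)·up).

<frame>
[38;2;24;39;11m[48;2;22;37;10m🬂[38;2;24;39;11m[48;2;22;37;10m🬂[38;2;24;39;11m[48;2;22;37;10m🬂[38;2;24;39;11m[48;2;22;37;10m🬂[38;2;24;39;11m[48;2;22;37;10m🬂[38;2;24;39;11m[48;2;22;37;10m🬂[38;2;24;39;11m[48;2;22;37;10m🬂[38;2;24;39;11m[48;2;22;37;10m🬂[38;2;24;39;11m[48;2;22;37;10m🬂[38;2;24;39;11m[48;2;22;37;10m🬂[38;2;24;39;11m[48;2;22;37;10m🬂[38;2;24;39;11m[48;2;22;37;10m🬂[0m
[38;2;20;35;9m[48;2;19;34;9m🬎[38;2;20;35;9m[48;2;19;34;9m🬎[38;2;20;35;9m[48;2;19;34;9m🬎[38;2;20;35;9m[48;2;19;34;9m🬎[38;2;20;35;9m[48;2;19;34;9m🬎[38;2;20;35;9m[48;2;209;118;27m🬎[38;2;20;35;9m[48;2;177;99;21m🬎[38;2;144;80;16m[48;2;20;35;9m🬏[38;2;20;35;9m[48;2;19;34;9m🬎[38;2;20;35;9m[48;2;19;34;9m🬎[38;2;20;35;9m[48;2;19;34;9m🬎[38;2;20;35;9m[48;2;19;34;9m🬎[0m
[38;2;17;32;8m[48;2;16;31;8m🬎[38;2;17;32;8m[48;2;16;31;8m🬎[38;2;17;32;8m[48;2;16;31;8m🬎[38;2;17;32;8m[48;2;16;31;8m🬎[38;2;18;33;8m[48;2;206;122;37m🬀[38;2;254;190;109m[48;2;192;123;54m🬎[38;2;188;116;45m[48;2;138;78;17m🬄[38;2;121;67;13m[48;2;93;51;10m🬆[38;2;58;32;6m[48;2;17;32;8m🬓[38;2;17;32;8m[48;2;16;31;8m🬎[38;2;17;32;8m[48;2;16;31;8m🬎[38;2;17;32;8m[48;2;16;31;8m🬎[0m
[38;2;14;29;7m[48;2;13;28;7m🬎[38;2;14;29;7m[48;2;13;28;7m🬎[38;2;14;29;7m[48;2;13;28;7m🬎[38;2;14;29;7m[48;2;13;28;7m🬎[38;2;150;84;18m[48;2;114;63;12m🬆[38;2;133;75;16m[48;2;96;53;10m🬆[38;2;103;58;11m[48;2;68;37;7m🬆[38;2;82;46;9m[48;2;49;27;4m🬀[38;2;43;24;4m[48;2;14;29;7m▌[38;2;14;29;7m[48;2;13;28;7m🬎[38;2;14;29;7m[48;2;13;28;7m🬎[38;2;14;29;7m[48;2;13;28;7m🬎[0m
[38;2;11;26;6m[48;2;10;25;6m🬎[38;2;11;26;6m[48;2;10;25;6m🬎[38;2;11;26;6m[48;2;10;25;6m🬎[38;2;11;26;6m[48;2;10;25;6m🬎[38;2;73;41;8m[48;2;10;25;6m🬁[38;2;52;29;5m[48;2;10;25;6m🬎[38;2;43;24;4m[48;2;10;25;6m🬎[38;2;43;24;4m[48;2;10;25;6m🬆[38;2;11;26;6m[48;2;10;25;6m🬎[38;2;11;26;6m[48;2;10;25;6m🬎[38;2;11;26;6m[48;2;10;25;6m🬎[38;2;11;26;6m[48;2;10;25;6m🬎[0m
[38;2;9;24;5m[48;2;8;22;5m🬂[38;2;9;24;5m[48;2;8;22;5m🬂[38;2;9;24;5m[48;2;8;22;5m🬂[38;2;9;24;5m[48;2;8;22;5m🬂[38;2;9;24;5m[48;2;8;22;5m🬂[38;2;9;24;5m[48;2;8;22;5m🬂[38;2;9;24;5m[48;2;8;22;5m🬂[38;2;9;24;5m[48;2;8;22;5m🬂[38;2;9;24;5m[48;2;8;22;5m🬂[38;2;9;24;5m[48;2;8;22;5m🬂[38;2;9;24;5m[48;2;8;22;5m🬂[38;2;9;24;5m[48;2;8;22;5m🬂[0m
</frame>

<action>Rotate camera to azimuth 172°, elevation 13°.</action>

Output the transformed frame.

<frame>
[38;2;24;39;11m[48;2;22;37;10m🬂[38;2;24;39;11m[48;2;22;37;10m🬂[38;2;24;39;11m[48;2;22;37;10m🬂[38;2;24;39;11m[48;2;22;37;10m🬂[38;2;24;39;11m[48;2;22;37;10m🬂[38;2;24;39;11m[48;2;22;37;10m🬂[38;2;24;39;11m[48;2;22;37;10m🬂[38;2;24;39;11m[48;2;22;37;10m🬂[38;2;24;39;11m[48;2;22;37;10m🬂[38;2;24;39;11m[48;2;22;37;10m🬂[38;2;24;39;11m[48;2;22;37;10m🬂[38;2;24;39;11m[48;2;22;37;10m🬂[0m
[38;2;20;35;9m[48;2;19;34;9m🬎[38;2;20;35;9m[48;2;19;34;9m🬎[38;2;20;35;9m[48;2;19;34;9m🬎[38;2;20;35;9m[48;2;19;34;9m🬎[38;2;20;35;9m[48;2;19;34;9m🬎[38;2;20;35;9m[48;2;216;135;53m🬎[38;2;20;35;9m[48;2;161;95;29m🬎[38;2;125;69;14m[48;2;20;35;9m🬏[38;2;20;35;9m[48;2;19;34;9m🬎[38;2;20;35;9m[48;2;19;34;9m🬎[38;2;20;35;9m[48;2;19;34;9m🬎[38;2;20;35;9m[48;2;19;34;9m🬎[0m
[38;2;17;32;8m[48;2;16;31;8m🬎[38;2;17;32;8m[48;2;16;31;8m🬎[38;2;17;32;8m[48;2;16;31;8m🬎[38;2;17;32;8m[48;2;16;31;8m🬎[38;2;18;33;8m[48;2;183;113;44m🬀[38;2;229;174;108m[48;2;124;74;24m🬆[38;2;137;82;28m[48;2;89;50;10m🬂[38;2;86;47;9m[48;2;51;29;5m🬆[38;2;43;24;4m[48;2;17;32;8m🬓[38;2;17;32;8m[48;2;16;31;8m🬎[38;2;17;32;8m[48;2;16;31;8m🬎[38;2;17;32;8m[48;2;16;31;8m🬎[0m
[38;2;14;29;7m[48;2;13;28;7m🬎[38;2;14;29;7m[48;2;13;28;7m🬎[38;2;14;29;7m[48;2;13;28;7m🬎[38;2;14;29;7m[48;2;13;28;7m🬎[38;2;107;60;12m[48;2;68;38;7m🬆[38;2;78;43;8m[48;2;46;25;4m🬆[38;2;61;34;6m[48;2;43;24;4m🬀[38;2;43;24;4m[48;2;43;24;4m [38;2;43;24;4m[48;2;14;29;7m▌[38;2;14;29;7m[48;2;13;28;7m🬎[38;2;14;29;7m[48;2;13;28;7m🬎[38;2;14;29;7m[48;2;13;28;7m🬎[0m
[38;2;11;26;6m[48;2;10;25;6m🬎[38;2;11;26;6m[48;2;10;25;6m🬎[38;2;11;26;6m[48;2;10;25;6m🬎[38;2;11;26;6m[48;2;10;25;6m🬎[38;2;43;24;4m[48;2;10;25;6m🬁[38;2;43;24;4m[48;2;10;25;6m🬎[38;2;43;24;4m[48;2;10;25;6m🬎[38;2;43;24;4m[48;2;10;25;6m🬆[38;2;11;26;6m[48;2;10;25;6m🬎[38;2;11;26;6m[48;2;10;25;6m🬎[38;2;11;26;6m[48;2;10;25;6m🬎[38;2;11;26;6m[48;2;10;25;6m🬎[0m
[38;2;9;24;5m[48;2;8;22;5m🬂[38;2;9;24;5m[48;2;8;22;5m🬂[38;2;9;24;5m[48;2;8;22;5m🬂[38;2;9;24;5m[48;2;8;22;5m🬂[38;2;9;24;5m[48;2;8;22;5m🬂[38;2;9;24;5m[48;2;8;22;5m🬂[38;2;9;24;5m[48;2;8;22;5m🬂[38;2;9;24;5m[48;2;8;22;5m🬂[38;2;9;24;5m[48;2;8;22;5m🬂[38;2;9;24;5m[48;2;8;22;5m🬂[38;2;9;24;5m[48;2;8;22;5m🬂[38;2;9;24;5m[48;2;8;22;5m🬂[0m
</frame>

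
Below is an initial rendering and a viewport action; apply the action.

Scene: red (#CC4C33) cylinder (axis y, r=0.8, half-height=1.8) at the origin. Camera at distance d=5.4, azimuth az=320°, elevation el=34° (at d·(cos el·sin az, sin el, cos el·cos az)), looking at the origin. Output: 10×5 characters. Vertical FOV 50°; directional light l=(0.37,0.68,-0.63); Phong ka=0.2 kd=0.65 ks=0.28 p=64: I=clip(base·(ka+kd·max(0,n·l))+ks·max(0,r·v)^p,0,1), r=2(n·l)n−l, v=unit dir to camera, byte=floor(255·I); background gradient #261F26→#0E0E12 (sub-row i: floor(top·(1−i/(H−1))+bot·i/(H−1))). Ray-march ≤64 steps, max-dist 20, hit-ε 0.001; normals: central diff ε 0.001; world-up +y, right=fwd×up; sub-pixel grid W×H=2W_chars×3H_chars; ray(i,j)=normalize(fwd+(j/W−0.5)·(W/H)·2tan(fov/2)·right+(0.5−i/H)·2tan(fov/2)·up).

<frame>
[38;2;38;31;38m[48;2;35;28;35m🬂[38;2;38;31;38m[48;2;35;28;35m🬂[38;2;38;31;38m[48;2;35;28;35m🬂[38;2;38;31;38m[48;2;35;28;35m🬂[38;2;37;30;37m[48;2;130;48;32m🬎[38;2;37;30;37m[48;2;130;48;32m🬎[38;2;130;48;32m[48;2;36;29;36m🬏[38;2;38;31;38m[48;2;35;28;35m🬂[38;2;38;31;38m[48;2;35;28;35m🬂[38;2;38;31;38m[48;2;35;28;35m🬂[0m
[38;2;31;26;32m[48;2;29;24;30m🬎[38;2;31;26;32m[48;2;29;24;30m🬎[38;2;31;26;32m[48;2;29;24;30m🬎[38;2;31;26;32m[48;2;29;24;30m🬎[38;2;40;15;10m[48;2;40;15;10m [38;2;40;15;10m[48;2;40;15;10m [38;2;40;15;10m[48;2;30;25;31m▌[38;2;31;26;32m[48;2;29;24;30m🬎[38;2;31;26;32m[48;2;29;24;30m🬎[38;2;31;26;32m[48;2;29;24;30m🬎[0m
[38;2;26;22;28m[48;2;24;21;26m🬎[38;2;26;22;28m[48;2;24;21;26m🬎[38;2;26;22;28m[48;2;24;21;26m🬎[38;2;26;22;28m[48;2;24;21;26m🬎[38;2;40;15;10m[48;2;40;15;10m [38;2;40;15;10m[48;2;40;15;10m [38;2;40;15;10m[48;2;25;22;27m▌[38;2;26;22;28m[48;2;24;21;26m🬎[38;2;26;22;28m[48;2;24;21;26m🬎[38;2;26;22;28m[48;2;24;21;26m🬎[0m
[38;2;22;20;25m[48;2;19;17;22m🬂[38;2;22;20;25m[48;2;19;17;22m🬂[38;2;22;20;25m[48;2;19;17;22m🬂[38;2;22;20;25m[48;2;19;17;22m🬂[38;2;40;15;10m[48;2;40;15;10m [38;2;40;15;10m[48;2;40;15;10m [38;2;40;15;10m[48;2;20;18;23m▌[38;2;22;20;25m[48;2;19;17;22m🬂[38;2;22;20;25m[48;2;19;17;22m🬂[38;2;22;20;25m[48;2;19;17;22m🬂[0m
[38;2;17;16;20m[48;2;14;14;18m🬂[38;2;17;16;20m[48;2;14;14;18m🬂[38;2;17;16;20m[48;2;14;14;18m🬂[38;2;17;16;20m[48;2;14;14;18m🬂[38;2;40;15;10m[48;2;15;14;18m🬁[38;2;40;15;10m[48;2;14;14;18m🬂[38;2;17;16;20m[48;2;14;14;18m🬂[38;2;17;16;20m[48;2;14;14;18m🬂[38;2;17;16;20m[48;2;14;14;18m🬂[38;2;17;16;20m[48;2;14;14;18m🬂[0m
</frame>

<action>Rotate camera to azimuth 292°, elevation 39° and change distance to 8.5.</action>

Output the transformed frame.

<frame>
[38;2;38;31;38m[48;2;35;28;35m🬂[38;2;38;31;38m[48;2;35;28;35m🬂[38;2;38;31;38m[48;2;35;28;35m🬂[38;2;38;31;38m[48;2;35;28;35m🬂[38;2;38;31;38m[48;2;35;28;35m🬂[38;2;38;31;38m[48;2;35;28;35m🬂[38;2;38;31;38m[48;2;35;28;35m🬂[38;2;38;31;38m[48;2;35;28;35m🬂[38;2;38;31;38m[48;2;35;28;35m🬂[38;2;38;31;38m[48;2;35;28;35m🬂[0m
[38;2;31;26;32m[48;2;29;24;30m🬎[38;2;31;26;32m[48;2;29;24;30m🬎[38;2;31;26;32m[48;2;29;24;30m🬎[38;2;31;26;32m[48;2;29;24;30m🬎[38;2;130;48;32m[48;2;31;26;32m🬦[38;2;32;27;33m[48;2;130;48;32m🬂[38;2;31;26;32m[48;2;29;24;30m🬎[38;2;31;26;32m[48;2;29;24;30m🬎[38;2;31;26;32m[48;2;29;24;30m🬎[38;2;31;26;32m[48;2;29;24;30m🬎[0m
[38;2;26;22;28m[48;2;24;21;26m🬎[38;2;26;22;28m[48;2;24;21;26m🬎[38;2;26;22;28m[48;2;24;21;26m🬎[38;2;26;22;28m[48;2;24;21;26m🬎[38;2;25;22;27m[48;2;40;15;10m▌[38;2;40;15;10m[48;2;40;15;10m [38;2;26;22;28m[48;2;24;21;26m🬎[38;2;26;22;28m[48;2;24;21;26m🬎[38;2;26;22;28m[48;2;24;21;26m🬎[38;2;26;22;28m[48;2;24;21;26m🬎[0m
[38;2;22;20;25m[48;2;19;17;22m🬂[38;2;22;20;25m[48;2;19;17;22m🬂[38;2;22;20;25m[48;2;19;17;22m🬂[38;2;22;20;25m[48;2;19;17;22m🬂[38;2;40;15;10m[48;2;20;18;23m🬉[38;2;40;15;10m[48;2;19;17;22m🬎[38;2;22;20;25m[48;2;19;17;22m🬂[38;2;22;20;25m[48;2;19;17;22m🬂[38;2;22;20;25m[48;2;19;17;22m🬂[38;2;22;20;25m[48;2;19;17;22m🬂[0m
[38;2;17;16;20m[48;2;14;14;18m🬂[38;2;17;16;20m[48;2;14;14;18m🬂[38;2;17;16;20m[48;2;14;14;18m🬂[38;2;17;16;20m[48;2;14;14;18m🬂[38;2;17;16;20m[48;2;14;14;18m🬂[38;2;17;16;20m[48;2;14;14;18m🬂[38;2;17;16;20m[48;2;14;14;18m🬂[38;2;17;16;20m[48;2;14;14;18m🬂[38;2;17;16;20m[48;2;14;14;18m🬂[38;2;17;16;20m[48;2;14;14;18m🬂[0m
</frame>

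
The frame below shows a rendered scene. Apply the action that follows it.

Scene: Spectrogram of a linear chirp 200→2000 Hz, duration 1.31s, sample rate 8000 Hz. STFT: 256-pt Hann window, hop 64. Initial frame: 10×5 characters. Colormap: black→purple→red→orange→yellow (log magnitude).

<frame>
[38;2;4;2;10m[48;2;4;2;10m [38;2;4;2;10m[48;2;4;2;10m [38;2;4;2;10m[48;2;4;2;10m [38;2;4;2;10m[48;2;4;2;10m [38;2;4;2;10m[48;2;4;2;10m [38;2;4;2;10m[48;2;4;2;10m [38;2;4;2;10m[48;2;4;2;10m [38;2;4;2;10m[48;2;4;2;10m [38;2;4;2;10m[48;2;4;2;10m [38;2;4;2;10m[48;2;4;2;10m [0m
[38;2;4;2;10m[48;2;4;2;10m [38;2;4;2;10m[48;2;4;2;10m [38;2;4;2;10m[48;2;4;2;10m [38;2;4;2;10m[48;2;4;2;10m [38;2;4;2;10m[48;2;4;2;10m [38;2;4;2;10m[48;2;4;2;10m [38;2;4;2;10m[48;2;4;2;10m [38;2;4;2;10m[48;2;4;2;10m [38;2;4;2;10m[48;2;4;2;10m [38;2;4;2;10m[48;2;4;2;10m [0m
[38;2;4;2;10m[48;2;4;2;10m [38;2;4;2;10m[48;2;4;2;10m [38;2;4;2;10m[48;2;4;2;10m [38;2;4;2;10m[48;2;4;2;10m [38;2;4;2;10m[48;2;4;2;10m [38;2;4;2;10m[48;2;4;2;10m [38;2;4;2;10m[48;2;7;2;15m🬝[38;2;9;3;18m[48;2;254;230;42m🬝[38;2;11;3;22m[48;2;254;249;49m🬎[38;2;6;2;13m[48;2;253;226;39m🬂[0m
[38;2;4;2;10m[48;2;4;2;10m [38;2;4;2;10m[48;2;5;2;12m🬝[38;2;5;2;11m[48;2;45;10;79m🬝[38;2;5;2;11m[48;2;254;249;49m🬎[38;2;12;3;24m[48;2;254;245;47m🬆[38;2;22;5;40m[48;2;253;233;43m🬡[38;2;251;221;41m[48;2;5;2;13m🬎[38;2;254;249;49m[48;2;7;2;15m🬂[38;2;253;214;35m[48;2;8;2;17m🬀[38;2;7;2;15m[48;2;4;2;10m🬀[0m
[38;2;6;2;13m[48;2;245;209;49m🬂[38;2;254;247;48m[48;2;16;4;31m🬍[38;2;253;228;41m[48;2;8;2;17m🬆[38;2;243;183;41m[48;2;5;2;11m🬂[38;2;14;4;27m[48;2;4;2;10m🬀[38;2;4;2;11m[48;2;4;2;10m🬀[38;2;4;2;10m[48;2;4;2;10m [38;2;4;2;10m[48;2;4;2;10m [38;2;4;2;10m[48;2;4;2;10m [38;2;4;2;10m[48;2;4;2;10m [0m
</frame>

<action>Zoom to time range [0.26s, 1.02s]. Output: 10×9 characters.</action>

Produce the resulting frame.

<frame>
[38;2;4;2;10m[48;2;4;2;10m [38;2;4;2;10m[48;2;4;2;10m [38;2;4;2;10m[48;2;4;2;10m [38;2;4;2;10m[48;2;4;2;10m [38;2;4;2;10m[48;2;4;2;10m [38;2;4;2;10m[48;2;4;2;10m [38;2;4;2;10m[48;2;4;2;10m [38;2;4;2;10m[48;2;4;2;10m [38;2;4;2;10m[48;2;4;2;10m [38;2;4;2;10m[48;2;4;2;10m [0m
[38;2;4;2;10m[48;2;4;2;10m [38;2;4;2;10m[48;2;4;2;10m [38;2;4;2;10m[48;2;4;2;10m [38;2;4;2;10m[48;2;4;2;10m [38;2;4;2;10m[48;2;4;2;10m [38;2;4;2;10m[48;2;4;2;10m [38;2;4;2;10m[48;2;4;2;10m [38;2;4;2;10m[48;2;4;2;10m [38;2;4;2;10m[48;2;4;2;10m [38;2;4;2;10m[48;2;4;2;10m [0m
[38;2;4;2;10m[48;2;4;2;10m [38;2;4;2;10m[48;2;4;2;10m [38;2;4;2;10m[48;2;4;2;10m [38;2;4;2;10m[48;2;4;2;10m [38;2;4;2;10m[48;2;4;2;10m [38;2;4;2;10m[48;2;4;2;10m [38;2;4;2;10m[48;2;4;2;10m [38;2;4;2;10m[48;2;4;2;10m [38;2;4;2;10m[48;2;4;2;10m [38;2;4;2;10m[48;2;4;2;10m [0m
[38;2;4;2;10m[48;2;4;2;10m [38;2;4;2;10m[48;2;4;2;10m [38;2;4;2;10m[48;2;4;2;10m [38;2;4;2;10m[48;2;4;2;10m [38;2;4;2;10m[48;2;4;2;10m [38;2;4;2;10m[48;2;4;2;10m [38;2;4;2;10m[48;2;4;2;10m [38;2;4;2;10m[48;2;4;2;10m [38;2;4;2;10m[48;2;4;2;10m [38;2;4;2;10m[48;2;4;2;10m [0m
[38;2;4;2;10m[48;2;4;2;10m [38;2;4;2;10m[48;2;4;2;10m [38;2;4;2;10m[48;2;4;2;10m [38;2;4;2;10m[48;2;4;2;10m [38;2;4;2;10m[48;2;4;2;10m [38;2;4;2;10m[48;2;4;2;10m [38;2;4;2;10m[48;2;4;2;10m [38;2;4;2;10m[48;2;4;2;10m [38;2;4;2;10m[48;2;4;2;11m🬝[38;2;4;2;10m[48;2;5;2;12m🬎[0m
[38;2;4;2;10m[48;2;4;2;10m [38;2;4;2;10m[48;2;4;2;10m [38;2;4;2;10m[48;2;4;2;10m [38;2;4;2;10m[48;2;4;2;10m [38;2;4;2;10m[48;2;4;2;11m🬎[38;2;4;2;10m[48;2;6;2;14m🬎[38;2;6;2;14m[48;2;49;11;86m🬝[38;2;7;2;16m[48;2;253;224;39m🬎[38;2;18;4;34m[48;2;250;212;38m🬆[38;2;82;21;58m[48;2;254;248;49m🬡[0m
[38;2;4;2;10m[48;2;6;2;13m🬝[38;2;4;2;11m[48;2;15;4;28m🬝[38;2;9;3;19m[48;2;244;140;17m🬝[38;2;12;3;23m[48;2;254;248;49m🬎[38;2;11;3;22m[48;2;240;200;56m🬂[38;2;250;210;38m[48;2;70;17;68m🬜[38;2;254;243;47m[48;2;42;10;43m🬆[38;2;254;243;47m[48;2;10;3;21m🬂[38;2;173;44;81m[48;2;8;2;18m🬀[38;2;10;3;20m[48;2;4;2;10m🬀[0m
[38;2;73;18;66m[48;2;254;244;47m🬡[38;2;253;224;39m[48;2;15;4;29m🬎[38;2;254;249;49m[48;2;53;13;39m🬂[38;2;243;184;41m[48;2;6;2;14m🬂[38;2;29;7;51m[48;2;6;2;13m🬀[38;2;7;2;15m[48;2;4;2;10m🬀[38;2;5;2;11m[48;2;4;2;10m🬀[38;2;4;2;10m[48;2;4;2;10m [38;2;4;2;10m[48;2;4;2;10m [38;2;4;2;10m[48;2;4;2;10m [0m
[38;2;14;4;28m[48;2;4;2;11m🬀[38;2;5;2;13m[48;2;4;2;10m🬀[38;2;4;2;11m[48;2;4;2;10m🬀[38;2;4;2;10m[48;2;4;2;10m [38;2;4;2;10m[48;2;4;2;10m [38;2;4;2;10m[48;2;4;2;10m [38;2;4;2;10m[48;2;4;2;10m [38;2;4;2;10m[48;2;4;2;10m [38;2;4;2;10m[48;2;4;2;10m [38;2;4;2;10m[48;2;4;2;10m [0m
</frame>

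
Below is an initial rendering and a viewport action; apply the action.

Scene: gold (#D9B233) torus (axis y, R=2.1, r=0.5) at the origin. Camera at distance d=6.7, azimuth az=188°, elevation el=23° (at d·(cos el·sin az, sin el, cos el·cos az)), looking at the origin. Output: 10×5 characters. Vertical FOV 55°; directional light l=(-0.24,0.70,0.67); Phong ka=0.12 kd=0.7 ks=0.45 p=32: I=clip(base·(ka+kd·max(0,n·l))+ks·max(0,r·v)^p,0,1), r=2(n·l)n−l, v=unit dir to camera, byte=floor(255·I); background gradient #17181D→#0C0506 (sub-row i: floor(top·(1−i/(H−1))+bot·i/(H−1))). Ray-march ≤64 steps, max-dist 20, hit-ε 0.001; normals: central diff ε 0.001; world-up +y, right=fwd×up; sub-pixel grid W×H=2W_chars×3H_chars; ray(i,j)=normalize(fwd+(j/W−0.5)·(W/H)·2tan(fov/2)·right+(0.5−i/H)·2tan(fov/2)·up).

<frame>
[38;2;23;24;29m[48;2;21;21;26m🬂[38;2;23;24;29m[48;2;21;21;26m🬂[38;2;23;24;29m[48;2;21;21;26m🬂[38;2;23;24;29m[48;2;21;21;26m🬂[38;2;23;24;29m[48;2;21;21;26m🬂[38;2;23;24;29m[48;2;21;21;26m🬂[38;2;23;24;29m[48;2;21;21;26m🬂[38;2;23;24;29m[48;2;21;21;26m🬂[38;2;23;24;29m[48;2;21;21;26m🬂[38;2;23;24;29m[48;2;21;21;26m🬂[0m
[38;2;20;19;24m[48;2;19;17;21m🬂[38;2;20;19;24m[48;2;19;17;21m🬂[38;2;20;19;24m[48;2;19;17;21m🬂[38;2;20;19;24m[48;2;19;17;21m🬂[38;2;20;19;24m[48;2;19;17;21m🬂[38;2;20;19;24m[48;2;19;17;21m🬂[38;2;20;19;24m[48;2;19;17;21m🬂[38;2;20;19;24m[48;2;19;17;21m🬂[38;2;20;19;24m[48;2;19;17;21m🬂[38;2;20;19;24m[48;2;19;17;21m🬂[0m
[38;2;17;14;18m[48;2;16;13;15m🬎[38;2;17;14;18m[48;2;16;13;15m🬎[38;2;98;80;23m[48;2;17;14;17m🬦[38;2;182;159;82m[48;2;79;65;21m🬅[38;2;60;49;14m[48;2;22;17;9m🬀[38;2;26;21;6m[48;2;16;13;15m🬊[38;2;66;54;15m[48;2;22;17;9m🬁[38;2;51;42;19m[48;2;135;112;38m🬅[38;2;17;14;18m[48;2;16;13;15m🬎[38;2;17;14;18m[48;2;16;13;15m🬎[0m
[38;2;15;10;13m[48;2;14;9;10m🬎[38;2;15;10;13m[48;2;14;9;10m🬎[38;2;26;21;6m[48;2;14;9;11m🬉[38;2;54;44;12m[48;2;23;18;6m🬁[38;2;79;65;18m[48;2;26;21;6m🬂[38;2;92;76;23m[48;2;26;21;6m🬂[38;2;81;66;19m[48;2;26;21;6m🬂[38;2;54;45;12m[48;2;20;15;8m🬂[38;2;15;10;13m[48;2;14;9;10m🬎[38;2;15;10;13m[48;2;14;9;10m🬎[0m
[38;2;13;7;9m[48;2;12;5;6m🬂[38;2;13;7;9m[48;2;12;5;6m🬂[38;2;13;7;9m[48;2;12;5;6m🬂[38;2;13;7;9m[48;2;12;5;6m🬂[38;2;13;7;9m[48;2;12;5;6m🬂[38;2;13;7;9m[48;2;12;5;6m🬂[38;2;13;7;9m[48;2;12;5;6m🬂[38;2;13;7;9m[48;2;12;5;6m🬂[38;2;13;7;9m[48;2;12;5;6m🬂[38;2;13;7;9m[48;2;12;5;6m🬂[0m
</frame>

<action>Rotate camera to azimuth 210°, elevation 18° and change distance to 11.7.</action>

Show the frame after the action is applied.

<frame>
[38;2;23;24;29m[48;2;21;21;26m🬂[38;2;23;24;29m[48;2;21;21;26m🬂[38;2;23;24;29m[48;2;21;21;26m🬂[38;2;23;24;29m[48;2;21;21;26m🬂[38;2;23;24;29m[48;2;21;21;26m🬂[38;2;23;24;29m[48;2;21;21;26m🬂[38;2;23;24;29m[48;2;21;21;26m🬂[38;2;23;24;29m[48;2;21;21;26m🬂[38;2;23;24;29m[48;2;21;21;26m🬂[38;2;23;24;29m[48;2;21;21;26m🬂[0m
[38;2;20;19;24m[48;2;19;17;21m🬂[38;2;20;19;24m[48;2;19;17;21m🬂[38;2;20;19;24m[48;2;19;17;21m🬂[38;2;20;19;24m[48;2;19;17;21m🬂[38;2;20;19;24m[48;2;19;17;21m🬂[38;2;20;19;24m[48;2;19;17;21m🬂[38;2;20;19;24m[48;2;19;17;21m🬂[38;2;20;19;24m[48;2;19;17;21m🬂[38;2;20;19;24m[48;2;19;17;21m🬂[38;2;20;19;24m[48;2;19;17;21m🬂[0m
[38;2;17;14;18m[48;2;16;13;15m🬎[38;2;17;14;18m[48;2;16;13;15m🬎[38;2;17;14;18m[48;2;16;13;15m🬎[38;2;17;14;17m[48;2;26;21;6m🬝[38;2;29;24;12m[48;2;143;117;34m🬸[38;2;22;18;12m[48;2;83;68;19m🬎[38;2;19;16;15m[48;2;80;65;18m🬎[38;2;17;14;18m[48;2;16;13;15m🬎[38;2;17;14;18m[48;2;16;13;15m🬎[38;2;17;14;18m[48;2;16;13;15m🬎[0m
[38;2;15;10;13m[48;2;14;9;10m🬎[38;2;15;10;13m[48;2;14;9;10m🬎[38;2;15;10;13m[48;2;14;9;10m🬎[38;2;15;10;13m[48;2;14;9;10m🬎[38;2;26;21;6m[48;2;14;9;11m🬁[38;2;26;21;6m[48;2;14;9;11m🬂[38;2;15;10;13m[48;2;14;9;10m🬎[38;2;15;10;13m[48;2;14;9;10m🬎[38;2;15;10;13m[48;2;14;9;10m🬎[38;2;15;10;13m[48;2;14;9;10m🬎[0m
[38;2;13;7;9m[48;2;12;5;6m🬂[38;2;13;7;9m[48;2;12;5;6m🬂[38;2;13;7;9m[48;2;12;5;6m🬂[38;2;13;7;9m[48;2;12;5;6m🬂[38;2;13;7;9m[48;2;12;5;6m🬂[38;2;13;7;9m[48;2;12;5;6m🬂[38;2;13;7;9m[48;2;12;5;6m🬂[38;2;13;7;9m[48;2;12;5;6m🬂[38;2;13;7;9m[48;2;12;5;6m🬂[38;2;13;7;9m[48;2;12;5;6m🬂[0m
</frame>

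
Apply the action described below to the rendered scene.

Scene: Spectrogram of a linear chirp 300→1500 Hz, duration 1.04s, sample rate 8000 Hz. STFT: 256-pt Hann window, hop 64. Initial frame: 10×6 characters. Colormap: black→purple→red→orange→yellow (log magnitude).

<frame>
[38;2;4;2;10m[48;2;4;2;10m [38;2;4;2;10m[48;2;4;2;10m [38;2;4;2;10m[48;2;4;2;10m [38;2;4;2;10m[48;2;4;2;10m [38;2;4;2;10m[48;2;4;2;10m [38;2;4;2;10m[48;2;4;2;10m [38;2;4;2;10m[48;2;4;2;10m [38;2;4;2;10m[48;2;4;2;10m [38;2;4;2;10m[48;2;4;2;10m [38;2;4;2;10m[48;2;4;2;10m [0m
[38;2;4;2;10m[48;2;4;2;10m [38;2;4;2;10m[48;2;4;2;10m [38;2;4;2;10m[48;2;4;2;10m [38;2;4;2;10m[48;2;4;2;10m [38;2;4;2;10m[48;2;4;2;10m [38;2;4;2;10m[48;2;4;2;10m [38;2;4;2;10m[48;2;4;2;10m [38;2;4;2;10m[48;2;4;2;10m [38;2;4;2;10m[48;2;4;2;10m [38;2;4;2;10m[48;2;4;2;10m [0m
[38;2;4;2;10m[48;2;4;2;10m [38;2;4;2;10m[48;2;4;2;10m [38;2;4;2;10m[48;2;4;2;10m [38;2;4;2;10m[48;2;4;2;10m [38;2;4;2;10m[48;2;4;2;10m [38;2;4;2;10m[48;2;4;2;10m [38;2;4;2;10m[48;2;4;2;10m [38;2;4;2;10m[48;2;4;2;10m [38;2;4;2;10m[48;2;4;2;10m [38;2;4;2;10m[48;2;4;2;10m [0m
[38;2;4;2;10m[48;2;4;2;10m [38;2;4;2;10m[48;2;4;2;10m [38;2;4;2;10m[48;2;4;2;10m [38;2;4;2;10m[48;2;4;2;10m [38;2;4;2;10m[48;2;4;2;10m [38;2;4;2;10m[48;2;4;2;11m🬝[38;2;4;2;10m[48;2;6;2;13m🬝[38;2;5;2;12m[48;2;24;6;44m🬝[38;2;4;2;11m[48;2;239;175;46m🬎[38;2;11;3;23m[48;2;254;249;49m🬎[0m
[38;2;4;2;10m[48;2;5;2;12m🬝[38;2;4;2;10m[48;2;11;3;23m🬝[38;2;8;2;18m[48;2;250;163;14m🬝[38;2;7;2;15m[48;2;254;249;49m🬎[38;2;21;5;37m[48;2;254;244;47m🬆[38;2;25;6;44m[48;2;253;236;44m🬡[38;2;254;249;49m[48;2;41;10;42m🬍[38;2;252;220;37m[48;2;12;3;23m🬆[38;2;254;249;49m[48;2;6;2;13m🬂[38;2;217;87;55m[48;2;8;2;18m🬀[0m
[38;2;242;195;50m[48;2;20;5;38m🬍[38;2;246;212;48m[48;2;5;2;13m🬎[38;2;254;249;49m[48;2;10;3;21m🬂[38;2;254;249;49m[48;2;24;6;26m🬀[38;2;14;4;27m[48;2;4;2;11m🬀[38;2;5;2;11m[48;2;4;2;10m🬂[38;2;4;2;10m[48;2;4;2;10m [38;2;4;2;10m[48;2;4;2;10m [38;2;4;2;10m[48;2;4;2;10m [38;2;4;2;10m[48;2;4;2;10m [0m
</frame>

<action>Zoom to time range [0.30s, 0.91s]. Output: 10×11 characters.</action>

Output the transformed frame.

<frame>
[38;2;4;2;10m[48;2;4;2;10m [38;2;4;2;10m[48;2;4;2;10m [38;2;4;2;10m[48;2;4;2;10m [38;2;4;2;10m[48;2;4;2;10m [38;2;4;2;10m[48;2;4;2;10m [38;2;4;2;10m[48;2;4;2;10m [38;2;4;2;10m[48;2;4;2;10m [38;2;4;2;10m[48;2;4;2;10m [38;2;4;2;10m[48;2;4;2;10m [38;2;4;2;10m[48;2;4;2;10m [0m
[38;2;4;2;10m[48;2;4;2;10m [38;2;4;2;10m[48;2;4;2;10m [38;2;4;2;10m[48;2;4;2;10m [38;2;4;2;10m[48;2;4;2;10m [38;2;4;2;10m[48;2;4;2;10m [38;2;4;2;10m[48;2;4;2;10m [38;2;4;2;10m[48;2;4;2;10m [38;2;4;2;10m[48;2;4;2;10m [38;2;4;2;10m[48;2;4;2;10m [38;2;4;2;10m[48;2;4;2;10m [0m
[38;2;4;2;10m[48;2;4;2;10m [38;2;4;2;10m[48;2;4;2;10m [38;2;4;2;10m[48;2;4;2;10m [38;2;4;2;10m[48;2;4;2;10m [38;2;4;2;10m[48;2;4;2;10m [38;2;4;2;10m[48;2;4;2;10m [38;2;4;2;10m[48;2;4;2;10m [38;2;4;2;10m[48;2;4;2;10m [38;2;4;2;10m[48;2;4;2;10m [38;2;4;2;10m[48;2;4;2;10m [0m
[38;2;4;2;10m[48;2;4;2;10m [38;2;4;2;10m[48;2;4;2;10m [38;2;4;2;10m[48;2;4;2;10m [38;2;4;2;10m[48;2;4;2;10m [38;2;4;2;10m[48;2;4;2;10m [38;2;4;2;10m[48;2;4;2;10m [38;2;4;2;10m[48;2;4;2;10m [38;2;4;2;10m[48;2;4;2;10m [38;2;4;2;10m[48;2;4;2;10m [38;2;4;2;10m[48;2;4;2;10m [0m
[38;2;4;2;10m[48;2;4;2;10m [38;2;4;2;10m[48;2;4;2;10m [38;2;4;2;10m[48;2;4;2;10m [38;2;4;2;10m[48;2;4;2;10m [38;2;4;2;10m[48;2;4;2;10m [38;2;4;2;10m[48;2;4;2;10m [38;2;4;2;10m[48;2;4;2;10m [38;2;4;2;10m[48;2;4;2;10m [38;2;4;2;10m[48;2;4;2;10m [38;2;4;2;10m[48;2;4;2;10m [0m
[38;2;4;2;10m[48;2;4;2;10m [38;2;4;2;10m[48;2;4;2;10m [38;2;4;2;10m[48;2;4;2;10m [38;2;4;2;10m[48;2;4;2;10m [38;2;4;2;10m[48;2;4;2;10m [38;2;4;2;10m[48;2;4;2;10m [38;2;4;2;10m[48;2;4;2;10m [38;2;4;2;10m[48;2;4;2;10m [38;2;4;2;10m[48;2;4;2;10m [38;2;4;2;10m[48;2;4;2;10m [0m
[38;2;4;2;10m[48;2;4;2;10m [38;2;4;2;10m[48;2;4;2;10m [38;2;4;2;10m[48;2;4;2;10m [38;2;4;2;10m[48;2;4;2;10m [38;2;4;2;10m[48;2;4;2;10m [38;2;4;2;10m[48;2;4;2;10m [38;2;4;2;10m[48;2;4;2;11m🬝[38;2;4;2;10m[48;2;5;2;11m🬝[38;2;4;2;10m[48;2;5;2;12m🬎[38;2;4;2;11m[48;2;11;3;21m🬝[0m
[38;2;4;2;10m[48;2;4;2;10m [38;2;4;2;10m[48;2;4;2;11m🬝[38;2;4;2;10m[48;2;5;2;12m🬎[38;2;4;2;10m[48;2;7;2;15m🬎[38;2;6;2;14m[48;2;27;6;49m🬝[38;2;17;4;29m[48;2;242;137;20m🬝[38;2;13;3;25m[48;2;254;243;47m🬎[38;2;42;11;39m[48;2;252;218;37m🬆[38;2;20;5;37m[48;2;252;223;40m🬂[38;2;253;237;44m[48;2;88;21;73m🬍[0m
[38;2;26;7;28m[48;2;252;193;26m🬝[38;2;13;3;26m[48;2;254;249;49m🬎[38;2;8;2;18m[48;2;240;190;52m🬂[38;2;30;7;55m[48;2;242;200;52m🬂[38;2;244;205;50m[48;2;40;9;62m🬎[38;2;253;233;42m[48;2;64;17;38m🬆[38;2;253;227;40m[48;2;13;3;25m🬂[38;2;118;29;85m[48;2;10;3;20m🬀[38;2;15;4;28m[48;2;5;2;12m🬀[38;2;6;2;14m[48;2;4;2;10m🬂[0m
[38;2;254;248;49m[48;2;33;8;40m🬂[38;2;252;199;29m[48;2;8;2;17m🬂[38;2;80;19;88m[48;2;9;2;18m🬀[38;2;14;4;28m[48;2;5;2;12m🬀[38;2;7;2;15m[48;2;4;2;10m🬀[38;2;4;2;11m[48;2;4;2;10m🬂[38;2;4;2;11m[48;2;4;2;10m🬀[38;2;4;2;10m[48;2;4;2;10m [38;2;4;2;10m[48;2;4;2;10m [38;2;4;2;10m[48;2;4;2;10m [0m
[38;2;4;2;11m[48;2;4;2;10m🬂[38;2;4;2;10m[48;2;4;2;10m [38;2;4;2;10m[48;2;4;2;10m [38;2;4;2;10m[48;2;4;2;10m [38;2;4;2;10m[48;2;4;2;10m [38;2;4;2;10m[48;2;4;2;10m [38;2;4;2;10m[48;2;4;2;10m [38;2;4;2;10m[48;2;4;2;10m [38;2;4;2;10m[48;2;4;2;10m [38;2;4;2;10m[48;2;4;2;10m [0m
</frame>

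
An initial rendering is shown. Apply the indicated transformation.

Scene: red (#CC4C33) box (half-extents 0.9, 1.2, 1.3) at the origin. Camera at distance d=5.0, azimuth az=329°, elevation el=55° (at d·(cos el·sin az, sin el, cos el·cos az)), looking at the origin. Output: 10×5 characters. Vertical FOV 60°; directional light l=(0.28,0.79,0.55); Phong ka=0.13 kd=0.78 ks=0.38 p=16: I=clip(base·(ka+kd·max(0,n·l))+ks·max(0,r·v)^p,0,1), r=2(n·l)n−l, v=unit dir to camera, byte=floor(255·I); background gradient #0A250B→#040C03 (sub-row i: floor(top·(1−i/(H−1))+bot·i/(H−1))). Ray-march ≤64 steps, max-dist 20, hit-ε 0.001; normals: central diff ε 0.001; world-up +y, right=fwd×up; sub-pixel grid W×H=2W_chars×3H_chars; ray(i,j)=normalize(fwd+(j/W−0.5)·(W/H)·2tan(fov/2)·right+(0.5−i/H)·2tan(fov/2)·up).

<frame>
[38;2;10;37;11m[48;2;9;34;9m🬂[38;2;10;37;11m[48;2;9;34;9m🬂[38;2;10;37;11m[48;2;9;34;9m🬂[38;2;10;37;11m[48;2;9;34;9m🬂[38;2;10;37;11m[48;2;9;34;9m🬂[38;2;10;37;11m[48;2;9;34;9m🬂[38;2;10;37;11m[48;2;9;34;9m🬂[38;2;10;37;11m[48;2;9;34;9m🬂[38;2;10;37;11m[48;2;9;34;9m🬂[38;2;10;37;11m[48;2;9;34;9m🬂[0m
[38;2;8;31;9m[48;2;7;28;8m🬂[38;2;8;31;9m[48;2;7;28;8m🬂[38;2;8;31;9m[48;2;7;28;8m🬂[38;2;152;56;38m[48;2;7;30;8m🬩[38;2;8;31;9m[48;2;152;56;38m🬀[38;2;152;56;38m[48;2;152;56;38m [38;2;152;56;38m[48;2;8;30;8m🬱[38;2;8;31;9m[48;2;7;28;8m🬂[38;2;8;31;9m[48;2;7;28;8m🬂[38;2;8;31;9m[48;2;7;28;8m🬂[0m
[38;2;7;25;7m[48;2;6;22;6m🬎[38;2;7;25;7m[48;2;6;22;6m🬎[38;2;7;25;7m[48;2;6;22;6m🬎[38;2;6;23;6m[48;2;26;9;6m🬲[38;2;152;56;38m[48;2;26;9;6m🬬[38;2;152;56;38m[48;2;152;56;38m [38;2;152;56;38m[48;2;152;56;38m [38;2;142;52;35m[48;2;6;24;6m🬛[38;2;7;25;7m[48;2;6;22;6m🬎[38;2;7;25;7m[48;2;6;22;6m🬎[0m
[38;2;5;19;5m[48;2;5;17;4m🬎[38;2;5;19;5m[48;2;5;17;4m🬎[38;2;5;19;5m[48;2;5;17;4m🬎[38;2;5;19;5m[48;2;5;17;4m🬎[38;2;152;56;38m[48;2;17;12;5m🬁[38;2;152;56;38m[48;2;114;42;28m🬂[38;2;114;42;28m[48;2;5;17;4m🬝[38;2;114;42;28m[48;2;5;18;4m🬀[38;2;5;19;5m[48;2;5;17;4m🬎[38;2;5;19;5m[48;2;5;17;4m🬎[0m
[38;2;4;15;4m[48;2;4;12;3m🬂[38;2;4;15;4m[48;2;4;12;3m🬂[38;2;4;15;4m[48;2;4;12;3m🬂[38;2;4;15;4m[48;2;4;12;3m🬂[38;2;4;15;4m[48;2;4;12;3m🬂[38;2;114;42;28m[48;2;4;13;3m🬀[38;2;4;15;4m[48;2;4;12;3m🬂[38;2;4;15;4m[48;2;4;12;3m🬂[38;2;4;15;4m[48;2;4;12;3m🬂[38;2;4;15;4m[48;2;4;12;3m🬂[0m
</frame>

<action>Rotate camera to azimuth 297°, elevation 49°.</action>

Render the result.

<frame>
[38;2;10;37;11m[48;2;9;34;9m🬂[38;2;10;37;11m[48;2;9;34;9m🬂[38;2;10;37;11m[48;2;9;34;9m🬂[38;2;10;37;11m[48;2;9;34;9m🬂[38;2;10;37;11m[48;2;9;34;9m🬂[38;2;10;37;11m[48;2;9;34;9m🬂[38;2;10;37;11m[48;2;9;34;9m🬂[38;2;10;37;11m[48;2;9;34;9m🬂[38;2;10;37;11m[48;2;9;34;9m🬂[38;2;10;37;11m[48;2;9;34;9m🬂[0m
[38;2;8;31;9m[48;2;7;28;8m🬂[38;2;8;31;9m[48;2;7;28;8m🬂[38;2;8;31;9m[48;2;7;28;8m🬂[38;2;8;30;8m[48;2;152;56;38m🬆[38;2;152;56;38m[48;2;152;56;38m [38;2;8;31;9m[48;2;152;56;38m🬂[38;2;152;56;38m[48;2;8;30;8m🬱[38;2;152;56;38m[48;2;7;29;8m🬏[38;2;8;31;9m[48;2;7;28;8m🬂[38;2;8;31;9m[48;2;7;28;8m🬂[0m
[38;2;7;25;7m[48;2;6;22;6m🬎[38;2;7;25;7m[48;2;6;22;6m🬎[38;2;7;25;7m[48;2;6;22;6m🬎[38;2;26;9;6m[48;2;152;56;38m🬺[38;2;152;56;38m[48;2;26;9;6m🬊[38;2;152;56;38m[48;2;26;9;6m🬎[38;2;152;56;38m[48;2;152;57;38m🬆[38;2;152;56;38m[48;2;6;23;6m🬀[38;2;7;25;7m[48;2;6;22;6m🬎[38;2;7;25;7m[48;2;6;22;6m🬎[0m
[38;2;5;19;5m[48;2;5;17;4m🬎[38;2;5;19;5m[48;2;5;17;4m🬎[38;2;5;19;5m[48;2;5;17;4m🬎[38;2;26;9;6m[48;2;5;18;4m🬁[38;2;26;9;6m[48;2;5;17;4m🬎[38;2;26;9;6m[48;2;26;9;6m [38;2;114;42;28m[48;2;17;12;5m🬁[38;2;5;19;5m[48;2;5;17;4m🬎[38;2;5;19;5m[48;2;5;17;4m🬎[38;2;5;19;5m[48;2;5;17;4m🬎[0m
[38;2;4;15;4m[48;2;4;12;3m🬂[38;2;4;15;4m[48;2;4;12;3m🬂[38;2;4;15;4m[48;2;4;12;3m🬂[38;2;4;15;4m[48;2;4;12;3m🬂[38;2;4;15;4m[48;2;4;12;3m🬂[38;2;4;15;4m[48;2;4;12;3m🬂[38;2;26;9;6m[48;2;4;13;3m🬀[38;2;4;15;4m[48;2;4;12;3m🬂[38;2;4;15;4m[48;2;4;12;3m🬂[38;2;4;15;4m[48;2;4;12;3m🬂[0m
</frame>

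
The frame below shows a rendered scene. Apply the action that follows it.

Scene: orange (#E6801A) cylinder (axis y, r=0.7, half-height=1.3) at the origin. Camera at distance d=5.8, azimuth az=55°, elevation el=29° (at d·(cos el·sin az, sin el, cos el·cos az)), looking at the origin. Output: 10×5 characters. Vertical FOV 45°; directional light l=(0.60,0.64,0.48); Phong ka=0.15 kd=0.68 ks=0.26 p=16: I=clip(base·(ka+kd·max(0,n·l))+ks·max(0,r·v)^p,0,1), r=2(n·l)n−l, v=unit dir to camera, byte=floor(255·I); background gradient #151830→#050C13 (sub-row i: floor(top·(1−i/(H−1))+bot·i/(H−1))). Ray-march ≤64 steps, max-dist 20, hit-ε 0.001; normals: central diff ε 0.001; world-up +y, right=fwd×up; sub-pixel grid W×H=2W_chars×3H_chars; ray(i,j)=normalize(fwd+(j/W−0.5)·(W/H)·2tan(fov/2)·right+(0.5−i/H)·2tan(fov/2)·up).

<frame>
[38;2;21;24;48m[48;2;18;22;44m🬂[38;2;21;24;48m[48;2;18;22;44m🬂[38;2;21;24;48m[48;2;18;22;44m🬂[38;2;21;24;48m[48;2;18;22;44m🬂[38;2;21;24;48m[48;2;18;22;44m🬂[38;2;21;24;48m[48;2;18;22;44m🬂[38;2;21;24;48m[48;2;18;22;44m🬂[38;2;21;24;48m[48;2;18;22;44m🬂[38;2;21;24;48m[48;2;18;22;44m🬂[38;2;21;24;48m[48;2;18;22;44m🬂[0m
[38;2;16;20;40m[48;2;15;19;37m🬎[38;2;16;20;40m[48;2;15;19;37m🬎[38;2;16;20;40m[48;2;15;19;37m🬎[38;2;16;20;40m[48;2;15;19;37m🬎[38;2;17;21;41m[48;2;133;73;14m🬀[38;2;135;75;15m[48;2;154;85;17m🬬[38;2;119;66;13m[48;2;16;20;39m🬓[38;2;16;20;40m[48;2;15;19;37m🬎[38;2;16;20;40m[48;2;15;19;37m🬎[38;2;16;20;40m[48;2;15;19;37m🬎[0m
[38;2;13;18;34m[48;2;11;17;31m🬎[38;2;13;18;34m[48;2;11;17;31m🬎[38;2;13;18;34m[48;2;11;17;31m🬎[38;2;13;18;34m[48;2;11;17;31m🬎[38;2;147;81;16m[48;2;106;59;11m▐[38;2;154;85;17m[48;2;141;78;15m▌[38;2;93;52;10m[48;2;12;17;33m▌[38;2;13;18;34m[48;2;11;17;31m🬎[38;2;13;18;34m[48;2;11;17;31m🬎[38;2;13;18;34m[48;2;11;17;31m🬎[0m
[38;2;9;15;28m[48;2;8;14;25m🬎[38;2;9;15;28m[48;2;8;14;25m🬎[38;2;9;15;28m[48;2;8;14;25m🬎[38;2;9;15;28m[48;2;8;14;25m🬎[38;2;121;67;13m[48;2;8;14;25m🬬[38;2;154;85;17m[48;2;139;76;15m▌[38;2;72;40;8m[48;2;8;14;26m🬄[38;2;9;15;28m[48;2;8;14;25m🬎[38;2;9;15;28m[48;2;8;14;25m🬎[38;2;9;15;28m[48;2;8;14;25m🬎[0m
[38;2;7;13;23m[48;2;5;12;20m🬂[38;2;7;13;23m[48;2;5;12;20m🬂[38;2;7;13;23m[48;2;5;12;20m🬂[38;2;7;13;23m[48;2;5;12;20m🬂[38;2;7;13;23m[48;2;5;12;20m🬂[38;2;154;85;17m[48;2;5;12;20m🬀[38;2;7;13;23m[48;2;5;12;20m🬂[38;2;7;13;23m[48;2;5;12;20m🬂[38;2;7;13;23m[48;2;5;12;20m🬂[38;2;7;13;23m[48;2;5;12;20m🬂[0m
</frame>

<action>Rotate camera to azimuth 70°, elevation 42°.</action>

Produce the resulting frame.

<frame>
[38;2;21;24;48m[48;2;18;22;44m🬂[38;2;21;24;48m[48;2;18;22;44m🬂[38;2;21;24;48m[48;2;18;22;44m🬂[38;2;21;24;48m[48;2;18;22;44m🬂[38;2;21;24;48m[48;2;18;22;44m🬂[38;2;21;24;48m[48;2;18;22;44m🬂[38;2;21;24;48m[48;2;18;22;44m🬂[38;2;21;24;48m[48;2;18;22;44m🬂[38;2;21;24;48m[48;2;18;22;44m🬂[38;2;21;24;48m[48;2;18;22;44m🬂[0m
[38;2;16;20;40m[48;2;15;19;37m🬎[38;2;16;20;40m[48;2;15;19;37m🬎[38;2;16;20;40m[48;2;15;19;37m🬎[38;2;16;20;40m[48;2;15;19;37m🬎[38;2;17;21;41m[48;2;135;74;15m🬀[38;2;134;74;15m[48;2;134;74;15m [38;2;109;60;12m[48;2;16;20;39m🬓[38;2;16;20;40m[48;2;15;19;37m🬎[38;2;16;20;40m[48;2;15;19;37m🬎[38;2;16;20;40m[48;2;15;19;37m🬎[0m
[38;2;13;18;34m[48;2;11;17;31m🬎[38;2;13;18;34m[48;2;11;17;31m🬎[38;2;13;18;34m[48;2;11;17;31m🬎[38;2;13;18;34m[48;2;11;17;31m🬎[38;2;154;85;17m[48;2;131;72;14m▐[38;2;148;82;16m[48;2;124;69;13m▌[38;2;69;38;7m[48;2;12;17;33m▌[38;2;13;18;34m[48;2;11;17;31m🬎[38;2;13;18;34m[48;2;11;17;31m🬎[38;2;13;18;34m[48;2;11;17;31m🬎[0m
[38;2;9;15;28m[48;2;8;14;25m🬎[38;2;9;15;28m[48;2;8;14;25m🬎[38;2;9;15;28m[48;2;8;14;25m🬎[38;2;9;15;28m[48;2;8;14;25m🬎[38;2;142;79;15m[48;2;8;14;26m🬨[38;2;148;82;16m[48;2;118;65;13m▌[38;2;41;22;4m[48;2;8;14;26m🬀[38;2;9;15;28m[48;2;8;14;25m🬎[38;2;9;15;28m[48;2;8;14;25m🬎[38;2;9;15;28m[48;2;8;14;25m🬎[0m
[38;2;7;13;23m[48;2;5;12;20m🬂[38;2;7;13;23m[48;2;5;12;20m🬂[38;2;7;13;23m[48;2;5;12;20m🬂[38;2;7;13;23m[48;2;5;12;20m🬂[38;2;7;13;23m[48;2;5;12;20m🬂[38;2;7;13;23m[48;2;5;12;20m🬂[38;2;7;13;23m[48;2;5;12;20m🬂[38;2;7;13;23m[48;2;5;12;20m🬂[38;2;7;13;23m[48;2;5;12;20m🬂[38;2;7;13;23m[48;2;5;12;20m🬂[0m
</frame>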